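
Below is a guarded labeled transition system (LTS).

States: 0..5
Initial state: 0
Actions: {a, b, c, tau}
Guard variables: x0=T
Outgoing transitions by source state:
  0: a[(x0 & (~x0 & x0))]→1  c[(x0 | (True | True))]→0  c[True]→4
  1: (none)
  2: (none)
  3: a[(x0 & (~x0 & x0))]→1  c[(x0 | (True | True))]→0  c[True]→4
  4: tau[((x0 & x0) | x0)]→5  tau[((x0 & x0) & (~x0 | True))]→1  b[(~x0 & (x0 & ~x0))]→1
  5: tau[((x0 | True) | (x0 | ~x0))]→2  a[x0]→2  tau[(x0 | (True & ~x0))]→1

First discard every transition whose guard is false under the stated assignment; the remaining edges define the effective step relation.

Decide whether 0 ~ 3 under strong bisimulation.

Bisimulation quotient by refinement:
  round 0: {{0,1,2,3,4,5}}
  round 1: {{0,3},{1,2},{4},{5}}
Fixed point at round 2; 4 class(es).
[0]={0,3}  [3]={0,3}

Answer: BISIMILAR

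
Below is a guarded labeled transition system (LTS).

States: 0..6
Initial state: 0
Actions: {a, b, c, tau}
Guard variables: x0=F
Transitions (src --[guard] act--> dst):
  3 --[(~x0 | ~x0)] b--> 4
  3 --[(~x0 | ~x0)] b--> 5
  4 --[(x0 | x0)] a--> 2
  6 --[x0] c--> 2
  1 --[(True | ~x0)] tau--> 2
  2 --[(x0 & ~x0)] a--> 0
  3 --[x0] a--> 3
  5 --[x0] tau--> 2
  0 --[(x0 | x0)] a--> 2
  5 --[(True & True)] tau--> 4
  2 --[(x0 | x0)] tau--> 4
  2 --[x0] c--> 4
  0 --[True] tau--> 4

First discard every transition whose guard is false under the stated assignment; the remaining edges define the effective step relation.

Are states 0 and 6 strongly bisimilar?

Answer: NOT BISIMILAR

Working:
Refine partition for ~:
  P[0] = {{0,1,2,3,4,5,6}}
  P[1] = {{0,1,5},{2,4,6},{3}}
3 equivalence class(es) (converged in 2)
[0]={0,1,5}  [6]={2,4,6}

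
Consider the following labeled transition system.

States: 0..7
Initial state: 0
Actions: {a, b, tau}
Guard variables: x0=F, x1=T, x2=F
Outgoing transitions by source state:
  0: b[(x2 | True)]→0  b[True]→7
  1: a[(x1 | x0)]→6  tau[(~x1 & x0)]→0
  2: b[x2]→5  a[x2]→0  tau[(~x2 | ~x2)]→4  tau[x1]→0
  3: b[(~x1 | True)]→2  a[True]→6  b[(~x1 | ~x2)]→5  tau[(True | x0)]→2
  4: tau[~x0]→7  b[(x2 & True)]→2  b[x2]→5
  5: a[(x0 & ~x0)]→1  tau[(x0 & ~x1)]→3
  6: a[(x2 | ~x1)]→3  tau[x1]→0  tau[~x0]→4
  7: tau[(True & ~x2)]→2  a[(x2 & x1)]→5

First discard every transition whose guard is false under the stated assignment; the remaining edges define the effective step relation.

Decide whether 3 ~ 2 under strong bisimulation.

Answer: NOT BISIMILAR

Working:
Refine partition for ~:
  π0 = {{0,1,2,3,4,5,6,7}}
  π1 = {{0},{1},{2,4,6,7},{3},{5}}
  π2 = {{0},{1},{2,6},{3},{4,7},{5}}
  π3 = {{0},{1},{2,6},{3},{4},{5},{7}}
stable after 4 split(s): 7 block(s)
3∈{3}, 2∈{2,6}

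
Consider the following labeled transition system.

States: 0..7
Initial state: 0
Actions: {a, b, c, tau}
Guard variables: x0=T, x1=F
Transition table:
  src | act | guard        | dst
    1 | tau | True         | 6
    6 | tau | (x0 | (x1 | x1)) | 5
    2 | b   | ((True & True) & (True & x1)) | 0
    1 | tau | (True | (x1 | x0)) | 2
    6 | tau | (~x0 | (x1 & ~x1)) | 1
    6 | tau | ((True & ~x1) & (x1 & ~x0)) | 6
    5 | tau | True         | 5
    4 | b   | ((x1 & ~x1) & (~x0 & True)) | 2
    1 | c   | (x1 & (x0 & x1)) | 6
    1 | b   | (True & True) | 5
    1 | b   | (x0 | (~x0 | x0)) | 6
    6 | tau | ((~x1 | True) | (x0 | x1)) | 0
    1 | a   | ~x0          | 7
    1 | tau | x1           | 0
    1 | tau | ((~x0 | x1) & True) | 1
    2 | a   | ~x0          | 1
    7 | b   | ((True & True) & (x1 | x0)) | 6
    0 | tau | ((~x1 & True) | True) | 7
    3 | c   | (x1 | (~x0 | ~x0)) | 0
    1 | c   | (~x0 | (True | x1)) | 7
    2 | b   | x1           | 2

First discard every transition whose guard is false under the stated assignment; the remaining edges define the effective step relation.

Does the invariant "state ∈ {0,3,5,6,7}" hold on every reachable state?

Answer: INVARIANT HOLDS

Trace:
Inv-set: {0,3,5,6,7}
Reach set: {0,5,6,7}
  0: safe
  5: safe
  6: safe
  7: safe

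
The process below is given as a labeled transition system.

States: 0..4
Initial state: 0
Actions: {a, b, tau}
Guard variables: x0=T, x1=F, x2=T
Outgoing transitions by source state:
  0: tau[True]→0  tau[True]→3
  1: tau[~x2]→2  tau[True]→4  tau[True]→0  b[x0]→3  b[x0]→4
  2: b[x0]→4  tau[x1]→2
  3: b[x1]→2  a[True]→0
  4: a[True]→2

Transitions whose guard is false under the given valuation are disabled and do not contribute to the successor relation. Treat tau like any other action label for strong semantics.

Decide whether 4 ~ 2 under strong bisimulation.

Answer: NOT BISIMILAR

Working:
Bisimulation quotient by refinement:
  P[0] = {{0,1,2,3,4}}
  P[1] = {{0},{1},{2},{3,4}}
  P[2] = {{0},{1},{2},{3},{4}}
stable after 3 split(s): 5 block(s)
class of 4: {4}; class of 2: {2}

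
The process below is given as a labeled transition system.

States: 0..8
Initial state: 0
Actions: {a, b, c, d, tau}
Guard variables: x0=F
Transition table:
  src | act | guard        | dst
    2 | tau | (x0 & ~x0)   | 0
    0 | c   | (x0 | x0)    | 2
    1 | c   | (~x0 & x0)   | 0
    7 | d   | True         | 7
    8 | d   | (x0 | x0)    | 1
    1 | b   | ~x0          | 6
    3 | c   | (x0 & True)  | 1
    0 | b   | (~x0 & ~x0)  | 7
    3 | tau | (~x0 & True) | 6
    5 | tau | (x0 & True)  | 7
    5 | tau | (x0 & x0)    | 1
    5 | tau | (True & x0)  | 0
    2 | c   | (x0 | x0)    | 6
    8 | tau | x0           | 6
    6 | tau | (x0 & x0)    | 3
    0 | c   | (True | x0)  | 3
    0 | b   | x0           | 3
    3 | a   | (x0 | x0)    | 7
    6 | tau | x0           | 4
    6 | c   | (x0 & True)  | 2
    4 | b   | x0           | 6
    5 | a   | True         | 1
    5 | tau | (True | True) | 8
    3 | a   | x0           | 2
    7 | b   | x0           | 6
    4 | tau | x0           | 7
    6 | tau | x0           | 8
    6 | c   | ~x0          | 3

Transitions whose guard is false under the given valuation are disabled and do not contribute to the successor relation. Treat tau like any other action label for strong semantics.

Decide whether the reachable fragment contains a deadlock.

Reach set: {0,3,6,7}
  0: b→7  c→3  [2 out]
  3: tau→6  [1 out]
  6: c→3  [1 out]
  7: d→7  [1 out]

Answer: DEADLOCK-FREE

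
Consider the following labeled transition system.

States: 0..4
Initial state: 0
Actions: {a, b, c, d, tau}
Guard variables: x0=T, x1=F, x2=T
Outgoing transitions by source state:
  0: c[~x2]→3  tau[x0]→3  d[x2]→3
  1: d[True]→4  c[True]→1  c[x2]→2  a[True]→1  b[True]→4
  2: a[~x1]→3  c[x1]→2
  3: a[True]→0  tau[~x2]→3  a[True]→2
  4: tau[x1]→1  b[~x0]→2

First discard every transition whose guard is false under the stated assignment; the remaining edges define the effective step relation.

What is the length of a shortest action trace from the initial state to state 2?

BFS to 2:
  L0 = {0}
  L1 = {3}
  L2 = {2}
depth(2)=2, e.g. d·a

Answer: 2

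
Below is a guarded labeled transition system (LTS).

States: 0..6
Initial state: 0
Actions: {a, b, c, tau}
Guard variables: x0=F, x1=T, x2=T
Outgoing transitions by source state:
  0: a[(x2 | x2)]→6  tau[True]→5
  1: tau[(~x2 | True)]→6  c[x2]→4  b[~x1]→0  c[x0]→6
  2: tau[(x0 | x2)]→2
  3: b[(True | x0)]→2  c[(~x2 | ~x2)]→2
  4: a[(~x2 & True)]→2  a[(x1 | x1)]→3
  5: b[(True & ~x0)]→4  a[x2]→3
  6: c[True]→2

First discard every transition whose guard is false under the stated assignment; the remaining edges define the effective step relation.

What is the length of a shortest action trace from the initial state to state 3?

Answer: 2

Analysis:
Layered search for 3:
  Layer 0: {0}
  Layer 1: {5,6}
  Layer 2: {2,3,4}
first hit 3 at d=2 via tau·a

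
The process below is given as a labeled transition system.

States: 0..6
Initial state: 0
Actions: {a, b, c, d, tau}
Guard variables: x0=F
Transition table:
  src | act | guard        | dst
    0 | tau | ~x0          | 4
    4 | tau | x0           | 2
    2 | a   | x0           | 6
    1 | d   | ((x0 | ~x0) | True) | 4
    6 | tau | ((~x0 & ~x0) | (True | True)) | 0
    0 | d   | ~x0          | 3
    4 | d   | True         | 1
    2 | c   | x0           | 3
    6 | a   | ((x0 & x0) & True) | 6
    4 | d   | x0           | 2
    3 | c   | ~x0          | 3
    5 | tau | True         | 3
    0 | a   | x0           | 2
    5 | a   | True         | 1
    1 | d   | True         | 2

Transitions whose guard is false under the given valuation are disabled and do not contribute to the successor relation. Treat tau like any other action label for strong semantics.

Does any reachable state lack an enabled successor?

Answer: DEADLOCK at state 2

Working:
Reach set: {0,1,2,3,4}
  0: d→3  tau→4  [deg 2]
  1: d→2  d→4  [deg 2]
  2: ∅  [deadlock]
  3: c→3  [deg 1]
  4: d→1  [deg 1]
Path to 2: tau·d·d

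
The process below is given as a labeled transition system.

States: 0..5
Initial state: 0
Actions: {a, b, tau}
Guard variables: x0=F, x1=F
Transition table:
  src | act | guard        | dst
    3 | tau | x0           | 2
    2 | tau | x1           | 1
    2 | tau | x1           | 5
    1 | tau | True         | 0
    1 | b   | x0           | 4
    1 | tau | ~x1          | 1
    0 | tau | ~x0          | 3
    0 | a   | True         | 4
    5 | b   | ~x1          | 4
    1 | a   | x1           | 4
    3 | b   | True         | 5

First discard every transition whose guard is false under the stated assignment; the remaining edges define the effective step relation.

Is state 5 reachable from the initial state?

Answer: REACHABLE

Trace:
After dropping false guards: 6 live edges.
depth 0: {0}
depth 1: {3,4}  cumulative {0,3,4}
depth 2: {5}  cumulative {0,3,4,5}
Reachable = {0,3,4,5}
Path to 5: tau·b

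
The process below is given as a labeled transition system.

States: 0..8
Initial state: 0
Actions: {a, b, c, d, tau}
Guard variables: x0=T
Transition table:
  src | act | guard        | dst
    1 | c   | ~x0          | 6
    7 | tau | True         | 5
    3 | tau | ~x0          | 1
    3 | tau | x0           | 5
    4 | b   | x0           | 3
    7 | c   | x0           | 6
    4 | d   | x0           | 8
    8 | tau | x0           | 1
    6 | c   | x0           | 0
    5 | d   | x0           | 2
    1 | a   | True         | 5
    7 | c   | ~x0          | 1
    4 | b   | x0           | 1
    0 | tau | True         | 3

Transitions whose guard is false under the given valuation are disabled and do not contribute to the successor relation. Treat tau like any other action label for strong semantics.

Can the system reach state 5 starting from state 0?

Answer: REACHABLE

Working:
11 transition(s) survive guard evaluation.
Layer 0: {0}
Layer 1: {3}  cumulative {0,3}
Layer 2: {5}  cumulative {0,3,5}
Layer 3: {2}  cumulative {0,2,3,5}
Reachable = {0,2,3,5}
witness 5: tau·tau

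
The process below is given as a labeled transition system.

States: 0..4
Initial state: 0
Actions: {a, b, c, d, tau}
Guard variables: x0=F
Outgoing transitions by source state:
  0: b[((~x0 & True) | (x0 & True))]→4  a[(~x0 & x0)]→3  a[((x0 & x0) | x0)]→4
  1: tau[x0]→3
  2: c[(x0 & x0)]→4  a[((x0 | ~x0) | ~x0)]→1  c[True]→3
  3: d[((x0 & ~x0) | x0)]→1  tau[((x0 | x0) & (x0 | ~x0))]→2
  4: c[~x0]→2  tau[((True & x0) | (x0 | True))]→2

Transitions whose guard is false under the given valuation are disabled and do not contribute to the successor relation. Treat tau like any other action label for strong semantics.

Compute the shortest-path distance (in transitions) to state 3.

Breadth-first toward 3:
  depth 0: {0}
  depth 1: {4}
  depth 2: {2}
  depth 3: {1,3}
depth(3)=3, e.g. b·c·c

Answer: 3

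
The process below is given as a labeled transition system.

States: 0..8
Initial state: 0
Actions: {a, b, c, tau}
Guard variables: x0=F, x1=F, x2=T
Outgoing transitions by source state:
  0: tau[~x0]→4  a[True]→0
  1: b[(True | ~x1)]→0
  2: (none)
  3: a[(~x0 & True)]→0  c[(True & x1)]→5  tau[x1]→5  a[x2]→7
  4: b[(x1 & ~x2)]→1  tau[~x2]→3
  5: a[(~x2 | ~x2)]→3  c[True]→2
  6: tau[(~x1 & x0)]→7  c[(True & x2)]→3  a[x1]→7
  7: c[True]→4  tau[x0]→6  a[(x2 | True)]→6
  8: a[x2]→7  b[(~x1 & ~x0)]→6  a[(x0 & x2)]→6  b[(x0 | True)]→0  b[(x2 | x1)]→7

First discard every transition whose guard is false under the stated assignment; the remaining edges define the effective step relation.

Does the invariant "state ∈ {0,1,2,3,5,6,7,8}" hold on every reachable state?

Answer: INVARIANT VIOLATED at state 4

Analysis:
Allowed set {0,1,2,3,5,6,7,8}
Reach set: {0,4}
  0: ok
  4: VIOLATES
counterexample path to 4: tau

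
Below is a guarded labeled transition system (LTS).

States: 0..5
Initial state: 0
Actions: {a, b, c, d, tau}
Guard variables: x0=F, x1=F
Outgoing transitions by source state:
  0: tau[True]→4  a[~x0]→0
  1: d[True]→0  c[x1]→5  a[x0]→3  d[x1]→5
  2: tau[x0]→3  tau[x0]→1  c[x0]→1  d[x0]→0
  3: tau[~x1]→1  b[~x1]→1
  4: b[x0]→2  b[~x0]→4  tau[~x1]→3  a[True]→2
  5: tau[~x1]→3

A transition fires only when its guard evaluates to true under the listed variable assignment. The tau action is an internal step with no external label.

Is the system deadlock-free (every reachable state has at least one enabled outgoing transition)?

Answer: DEADLOCK at state 2

Trace:
R = {0,1,2,3,4}
  0: a→0  tau→4  [deg 2]
  1: d→0  [deg 1]
  2: ∅  [no exit]
  3: b→1  tau→1  [deg 2]
  4: a→2  b→4  tau→3  [deg 3]
Path to 2: tau·a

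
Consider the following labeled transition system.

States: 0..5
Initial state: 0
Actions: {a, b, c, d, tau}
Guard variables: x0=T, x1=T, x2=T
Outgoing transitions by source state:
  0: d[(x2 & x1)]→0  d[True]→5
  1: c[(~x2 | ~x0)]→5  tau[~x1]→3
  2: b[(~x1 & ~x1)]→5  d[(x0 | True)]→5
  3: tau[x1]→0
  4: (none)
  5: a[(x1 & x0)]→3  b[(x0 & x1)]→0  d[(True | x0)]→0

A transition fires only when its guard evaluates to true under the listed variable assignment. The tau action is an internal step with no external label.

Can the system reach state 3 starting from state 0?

Answer: REACHABLE

Analysis:
7 transition(s) survive guard evaluation.
Layer 0: {0}
Layer 1: {5}  total {0,5}
Layer 2: {3}  total {0,3,5}
Reachable = {0,3,5}
Path to 3: d·a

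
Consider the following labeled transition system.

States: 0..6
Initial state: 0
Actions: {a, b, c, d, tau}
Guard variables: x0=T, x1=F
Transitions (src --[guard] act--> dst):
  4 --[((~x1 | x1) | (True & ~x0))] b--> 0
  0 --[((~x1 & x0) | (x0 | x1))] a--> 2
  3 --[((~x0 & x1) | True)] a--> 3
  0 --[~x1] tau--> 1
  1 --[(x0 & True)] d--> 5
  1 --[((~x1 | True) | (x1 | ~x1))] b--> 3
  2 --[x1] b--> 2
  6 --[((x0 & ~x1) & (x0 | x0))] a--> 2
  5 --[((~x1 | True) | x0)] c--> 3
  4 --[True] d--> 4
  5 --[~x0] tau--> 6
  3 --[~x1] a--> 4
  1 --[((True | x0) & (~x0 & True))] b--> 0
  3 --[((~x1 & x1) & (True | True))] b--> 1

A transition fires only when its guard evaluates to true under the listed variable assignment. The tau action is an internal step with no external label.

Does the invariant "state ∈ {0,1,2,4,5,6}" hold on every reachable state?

Inv-set: {0,1,2,4,5,6}
R = {0,1,2,3,4,5}
  0: ✓
  1: ✓
  2: ✓
  3: outside
  4: ✓
  5: ✓
counterexample path to 3: tau·b

Answer: INVARIANT VIOLATED at state 3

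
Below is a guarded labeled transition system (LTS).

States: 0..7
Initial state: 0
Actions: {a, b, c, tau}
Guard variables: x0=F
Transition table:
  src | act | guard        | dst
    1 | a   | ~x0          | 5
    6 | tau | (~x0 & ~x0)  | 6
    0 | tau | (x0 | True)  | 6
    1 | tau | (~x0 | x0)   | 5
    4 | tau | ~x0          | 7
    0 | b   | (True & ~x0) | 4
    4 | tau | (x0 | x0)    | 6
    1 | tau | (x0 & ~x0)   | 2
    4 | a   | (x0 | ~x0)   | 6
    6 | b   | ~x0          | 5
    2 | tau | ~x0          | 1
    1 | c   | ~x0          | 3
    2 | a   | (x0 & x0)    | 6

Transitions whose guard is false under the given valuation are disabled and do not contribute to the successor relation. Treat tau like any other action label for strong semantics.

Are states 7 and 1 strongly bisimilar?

Compute ~ classes (split until stable):
  P[0] = {{0,1,2,3,4,5,6,7}}
  P[1] = {{0,6},{1},{2},{3,5,7},{4}}
  P[2] = {{0},{1},{2},{3,5,7},{4},{6}}
6 equivalence class(es) (converged in 3)
[7]={3,5,7}  [1]={1}

Answer: NOT BISIMILAR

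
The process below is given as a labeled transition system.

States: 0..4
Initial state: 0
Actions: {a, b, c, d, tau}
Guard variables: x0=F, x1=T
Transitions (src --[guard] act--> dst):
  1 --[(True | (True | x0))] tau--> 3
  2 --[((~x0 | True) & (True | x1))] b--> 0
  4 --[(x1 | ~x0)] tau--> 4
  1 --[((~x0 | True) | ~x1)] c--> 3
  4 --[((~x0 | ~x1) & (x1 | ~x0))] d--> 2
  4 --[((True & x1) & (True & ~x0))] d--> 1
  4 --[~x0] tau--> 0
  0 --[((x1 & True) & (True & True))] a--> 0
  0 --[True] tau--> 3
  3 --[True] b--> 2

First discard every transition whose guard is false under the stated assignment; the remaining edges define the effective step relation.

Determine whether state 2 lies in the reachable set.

Answer: REACHABLE

Working:
10 transition(s) survive guard evaluation.
Layer 0: {0}
Layer 1: {3}  now seen {0,3}
Layer 2: {2}  now seen {0,2,3}
Reachable = {0,2,3}
Path to 2: tau·b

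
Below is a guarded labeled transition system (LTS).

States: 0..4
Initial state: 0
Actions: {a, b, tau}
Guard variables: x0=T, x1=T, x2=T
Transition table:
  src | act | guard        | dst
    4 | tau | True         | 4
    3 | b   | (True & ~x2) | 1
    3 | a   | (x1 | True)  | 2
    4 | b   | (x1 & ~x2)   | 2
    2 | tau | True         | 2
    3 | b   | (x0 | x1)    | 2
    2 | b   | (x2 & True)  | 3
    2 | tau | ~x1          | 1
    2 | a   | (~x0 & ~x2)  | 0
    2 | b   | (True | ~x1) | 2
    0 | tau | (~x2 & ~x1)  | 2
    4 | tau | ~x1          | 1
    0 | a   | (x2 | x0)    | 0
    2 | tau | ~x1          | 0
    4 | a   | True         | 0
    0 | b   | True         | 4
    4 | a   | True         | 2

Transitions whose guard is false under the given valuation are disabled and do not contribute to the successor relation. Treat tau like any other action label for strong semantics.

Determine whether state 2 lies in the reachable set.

After dropping false guards: 10 live edges.
Layer 0: {0}
Layer 1: {4}  total {0,4}
Layer 2: {2}  total {0,2,4}
Layer 3: {3}  total {0,2,3,4}
R = {0,2,3,4}
witness 2: b·a

Answer: REACHABLE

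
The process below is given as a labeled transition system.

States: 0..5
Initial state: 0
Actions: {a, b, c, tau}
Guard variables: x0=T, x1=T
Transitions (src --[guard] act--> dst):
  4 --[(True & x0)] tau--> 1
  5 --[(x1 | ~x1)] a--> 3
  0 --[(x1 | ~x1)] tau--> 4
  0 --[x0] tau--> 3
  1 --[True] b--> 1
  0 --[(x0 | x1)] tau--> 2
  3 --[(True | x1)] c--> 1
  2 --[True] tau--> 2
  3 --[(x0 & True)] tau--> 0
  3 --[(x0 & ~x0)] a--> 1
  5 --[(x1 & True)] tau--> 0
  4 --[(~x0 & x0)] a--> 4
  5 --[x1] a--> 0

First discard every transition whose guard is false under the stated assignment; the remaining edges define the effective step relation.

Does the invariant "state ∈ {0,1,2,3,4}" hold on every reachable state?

Inv-set: {0,1,2,3,4}
Reachable = {0,1,2,3,4}
  0: ✓
  1: ✓
  2: ✓
  3: ✓
  4: ✓

Answer: INVARIANT HOLDS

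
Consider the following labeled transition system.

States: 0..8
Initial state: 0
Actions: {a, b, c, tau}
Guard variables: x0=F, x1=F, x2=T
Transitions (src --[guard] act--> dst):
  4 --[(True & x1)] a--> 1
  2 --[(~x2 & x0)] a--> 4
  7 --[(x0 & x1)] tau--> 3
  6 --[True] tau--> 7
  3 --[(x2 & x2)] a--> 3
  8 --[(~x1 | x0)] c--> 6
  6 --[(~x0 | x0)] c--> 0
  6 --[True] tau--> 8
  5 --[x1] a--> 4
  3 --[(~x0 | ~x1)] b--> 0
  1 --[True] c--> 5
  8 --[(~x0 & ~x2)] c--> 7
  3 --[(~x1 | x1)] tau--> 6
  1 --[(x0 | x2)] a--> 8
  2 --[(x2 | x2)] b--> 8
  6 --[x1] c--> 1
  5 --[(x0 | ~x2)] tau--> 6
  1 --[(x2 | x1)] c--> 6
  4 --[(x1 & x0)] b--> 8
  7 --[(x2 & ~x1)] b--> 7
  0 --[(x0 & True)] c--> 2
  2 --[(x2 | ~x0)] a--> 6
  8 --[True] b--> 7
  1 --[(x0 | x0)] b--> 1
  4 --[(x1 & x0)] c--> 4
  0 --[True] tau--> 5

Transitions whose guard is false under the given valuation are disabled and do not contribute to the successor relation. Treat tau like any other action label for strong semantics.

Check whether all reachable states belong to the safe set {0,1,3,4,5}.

Safe = {0,1,3,4,5}
Reach set: {0,5}
  0: ✓
  5: ✓

Answer: INVARIANT HOLDS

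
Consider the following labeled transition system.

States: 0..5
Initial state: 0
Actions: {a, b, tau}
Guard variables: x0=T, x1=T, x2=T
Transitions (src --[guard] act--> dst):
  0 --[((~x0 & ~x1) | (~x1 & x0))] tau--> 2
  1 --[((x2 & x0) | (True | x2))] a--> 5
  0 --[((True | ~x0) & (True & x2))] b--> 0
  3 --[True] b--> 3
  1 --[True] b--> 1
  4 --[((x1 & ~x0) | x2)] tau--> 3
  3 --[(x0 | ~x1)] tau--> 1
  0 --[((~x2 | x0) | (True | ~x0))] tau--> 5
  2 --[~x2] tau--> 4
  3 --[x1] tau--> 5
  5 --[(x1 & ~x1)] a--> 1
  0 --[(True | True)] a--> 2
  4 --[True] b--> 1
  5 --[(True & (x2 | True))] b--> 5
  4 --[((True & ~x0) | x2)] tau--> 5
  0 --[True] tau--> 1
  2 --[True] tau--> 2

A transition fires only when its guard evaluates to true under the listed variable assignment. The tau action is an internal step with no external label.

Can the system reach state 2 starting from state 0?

Answer: REACHABLE

Analysis:
14 transition(s) survive guard evaluation.
Layer 0: {0}
Layer 1: {1,2,5}  total {0,1,2,5}
Reach set: {0,1,2,5}
witness 2: a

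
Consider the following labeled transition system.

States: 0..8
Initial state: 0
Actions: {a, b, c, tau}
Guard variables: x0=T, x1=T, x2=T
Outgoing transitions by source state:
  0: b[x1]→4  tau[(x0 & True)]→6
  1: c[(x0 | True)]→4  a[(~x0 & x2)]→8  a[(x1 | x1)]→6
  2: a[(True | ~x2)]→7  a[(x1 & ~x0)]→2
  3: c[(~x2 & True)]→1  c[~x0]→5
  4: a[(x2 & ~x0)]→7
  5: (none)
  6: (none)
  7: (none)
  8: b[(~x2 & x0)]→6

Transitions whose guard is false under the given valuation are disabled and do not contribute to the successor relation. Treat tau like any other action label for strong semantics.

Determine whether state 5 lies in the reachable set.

Answer: UNREACHABLE

Working:
5 transition(s) survive guard evaluation.
L0 = {0}
L1 = {4,6}  cumulative {0,4,6}
Reachable = {0,4,6}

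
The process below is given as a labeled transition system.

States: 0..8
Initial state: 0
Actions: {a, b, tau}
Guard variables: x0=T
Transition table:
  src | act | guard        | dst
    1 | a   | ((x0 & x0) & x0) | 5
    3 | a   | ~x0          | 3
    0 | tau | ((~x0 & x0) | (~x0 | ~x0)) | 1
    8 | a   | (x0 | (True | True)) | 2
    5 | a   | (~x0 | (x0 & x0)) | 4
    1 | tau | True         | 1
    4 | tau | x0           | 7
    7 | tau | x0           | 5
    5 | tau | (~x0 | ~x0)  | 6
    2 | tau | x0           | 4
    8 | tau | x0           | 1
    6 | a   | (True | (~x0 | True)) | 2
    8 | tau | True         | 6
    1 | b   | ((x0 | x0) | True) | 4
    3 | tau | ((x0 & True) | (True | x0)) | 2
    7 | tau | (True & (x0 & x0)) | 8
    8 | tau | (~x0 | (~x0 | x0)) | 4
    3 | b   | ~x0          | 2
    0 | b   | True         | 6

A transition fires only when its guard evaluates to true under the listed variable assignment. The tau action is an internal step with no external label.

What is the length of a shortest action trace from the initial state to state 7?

Answer: 4

Analysis:
Layered search for 7:
  L0 = {0}
  L1 = {6}
  L2 = {2}
  L3 = {4}
  L4 = {7}
first hit 7 at d=4 via b·a·tau·tau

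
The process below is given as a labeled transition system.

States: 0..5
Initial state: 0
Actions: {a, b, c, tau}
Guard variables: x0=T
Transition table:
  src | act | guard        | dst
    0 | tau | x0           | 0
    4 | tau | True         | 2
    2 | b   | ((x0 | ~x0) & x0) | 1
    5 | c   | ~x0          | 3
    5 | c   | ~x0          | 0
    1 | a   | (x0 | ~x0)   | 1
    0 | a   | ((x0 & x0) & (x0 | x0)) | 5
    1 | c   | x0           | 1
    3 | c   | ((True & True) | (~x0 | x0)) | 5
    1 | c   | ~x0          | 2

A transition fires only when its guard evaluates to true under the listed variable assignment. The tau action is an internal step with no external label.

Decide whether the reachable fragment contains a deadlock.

Answer: DEADLOCK at state 5

Trace:
Reachable = {0,5}
  0: a→5  tau→0  [deg 2]
  5: ∅  [STUCK]
trace reaching 5: a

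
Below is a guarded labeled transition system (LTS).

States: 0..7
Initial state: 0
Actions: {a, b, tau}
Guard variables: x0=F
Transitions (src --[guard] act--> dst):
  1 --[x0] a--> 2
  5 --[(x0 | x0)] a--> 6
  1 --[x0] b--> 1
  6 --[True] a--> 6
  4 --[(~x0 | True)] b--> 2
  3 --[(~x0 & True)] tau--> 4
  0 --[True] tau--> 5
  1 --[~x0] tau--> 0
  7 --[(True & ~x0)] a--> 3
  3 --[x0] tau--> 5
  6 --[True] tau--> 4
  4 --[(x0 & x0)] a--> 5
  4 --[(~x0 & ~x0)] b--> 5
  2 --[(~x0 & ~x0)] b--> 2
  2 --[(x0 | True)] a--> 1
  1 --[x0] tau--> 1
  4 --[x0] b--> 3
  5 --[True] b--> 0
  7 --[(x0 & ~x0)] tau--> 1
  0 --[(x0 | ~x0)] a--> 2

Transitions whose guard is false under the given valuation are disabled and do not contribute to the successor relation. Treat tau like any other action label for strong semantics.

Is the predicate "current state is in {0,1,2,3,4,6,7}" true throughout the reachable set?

Answer: INVARIANT VIOLATED at state 5

Analysis:
Inv-set: {0,1,2,3,4,6,7}
Reach set: {0,1,2,5}
  0: ✓
  1: ✓
  2: ✓
  5: VIOLATES
reach 5 via tau — violates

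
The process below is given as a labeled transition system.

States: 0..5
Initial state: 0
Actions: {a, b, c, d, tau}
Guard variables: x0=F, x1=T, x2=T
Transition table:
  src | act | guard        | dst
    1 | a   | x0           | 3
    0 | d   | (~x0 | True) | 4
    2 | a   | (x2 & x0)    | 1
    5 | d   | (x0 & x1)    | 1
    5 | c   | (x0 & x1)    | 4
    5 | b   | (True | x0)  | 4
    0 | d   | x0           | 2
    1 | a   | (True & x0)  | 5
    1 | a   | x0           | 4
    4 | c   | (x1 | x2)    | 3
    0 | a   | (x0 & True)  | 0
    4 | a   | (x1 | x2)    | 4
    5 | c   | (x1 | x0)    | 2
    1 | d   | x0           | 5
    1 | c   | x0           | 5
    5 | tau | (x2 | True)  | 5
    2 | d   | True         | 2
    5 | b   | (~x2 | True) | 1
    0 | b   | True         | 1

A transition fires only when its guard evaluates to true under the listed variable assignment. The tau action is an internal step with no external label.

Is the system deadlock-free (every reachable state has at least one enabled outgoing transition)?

Answer: DEADLOCK at state 1

Analysis:
Reach set: {0,1,3,4}
  0: b→1  d→4  [2 out]
  1: ∅  [STUCK]
  3: ∅  [STUCK]
  4: a→4  c→3  [2 out]
Path to 1: b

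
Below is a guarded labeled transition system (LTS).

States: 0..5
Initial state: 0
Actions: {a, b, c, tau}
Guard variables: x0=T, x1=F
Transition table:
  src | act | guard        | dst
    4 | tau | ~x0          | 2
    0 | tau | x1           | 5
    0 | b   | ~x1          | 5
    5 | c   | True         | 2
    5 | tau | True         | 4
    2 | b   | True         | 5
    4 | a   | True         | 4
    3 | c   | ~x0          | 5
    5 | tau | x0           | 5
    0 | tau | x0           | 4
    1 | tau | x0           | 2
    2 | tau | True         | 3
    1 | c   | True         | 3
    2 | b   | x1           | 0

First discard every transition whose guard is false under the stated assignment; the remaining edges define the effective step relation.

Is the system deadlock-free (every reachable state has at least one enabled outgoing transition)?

Reach set: {0,2,3,4,5}
  0: b→5  tau→4  [deg 2]
  2: b→5  tau→3  [deg 2]
  3: ∅  [STUCK]
  4: a→4  [deg 1]
  5: c→2  tau→4  tau→5  [deg 3]
witness 3: b·c·tau

Answer: DEADLOCK at state 3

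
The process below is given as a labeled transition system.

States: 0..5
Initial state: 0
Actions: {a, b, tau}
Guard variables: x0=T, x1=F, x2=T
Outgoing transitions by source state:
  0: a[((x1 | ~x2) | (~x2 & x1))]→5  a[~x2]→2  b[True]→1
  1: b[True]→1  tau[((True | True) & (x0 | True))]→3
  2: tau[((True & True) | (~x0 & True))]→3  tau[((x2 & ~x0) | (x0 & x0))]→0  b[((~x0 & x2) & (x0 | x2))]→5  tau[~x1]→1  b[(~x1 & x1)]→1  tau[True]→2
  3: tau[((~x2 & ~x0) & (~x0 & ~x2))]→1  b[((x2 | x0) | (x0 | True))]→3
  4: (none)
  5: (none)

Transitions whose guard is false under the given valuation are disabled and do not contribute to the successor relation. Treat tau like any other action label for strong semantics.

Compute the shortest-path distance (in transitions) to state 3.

Answer: 2

Trace:
Breadth-first toward 3:
  L0 = {0}
  L1 = {1}
  L2 = {3}
depth(3)=2, e.g. b·tau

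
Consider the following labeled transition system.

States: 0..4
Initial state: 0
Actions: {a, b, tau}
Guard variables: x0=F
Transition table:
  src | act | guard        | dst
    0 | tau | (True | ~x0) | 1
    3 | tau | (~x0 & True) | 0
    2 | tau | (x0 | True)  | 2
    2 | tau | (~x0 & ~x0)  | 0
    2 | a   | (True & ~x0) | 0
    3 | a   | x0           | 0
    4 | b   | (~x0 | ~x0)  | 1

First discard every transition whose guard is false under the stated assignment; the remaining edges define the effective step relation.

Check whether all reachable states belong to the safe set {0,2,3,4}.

Allowed set {0,2,3,4}
Reach set: {0,1}
  0: ok
  1: outside
counterexample path to 1: tau

Answer: INVARIANT VIOLATED at state 1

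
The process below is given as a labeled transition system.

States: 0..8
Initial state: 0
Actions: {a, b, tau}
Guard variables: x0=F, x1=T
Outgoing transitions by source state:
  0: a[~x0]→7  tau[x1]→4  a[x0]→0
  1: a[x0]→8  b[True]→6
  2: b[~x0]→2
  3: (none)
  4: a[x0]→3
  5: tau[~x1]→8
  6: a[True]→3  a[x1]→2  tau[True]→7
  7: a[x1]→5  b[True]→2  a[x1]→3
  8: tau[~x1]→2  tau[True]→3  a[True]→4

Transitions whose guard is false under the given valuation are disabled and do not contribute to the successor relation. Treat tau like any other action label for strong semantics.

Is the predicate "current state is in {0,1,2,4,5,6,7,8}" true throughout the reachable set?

Answer: INVARIANT VIOLATED at state 3

Trace:
Inv-set: {0,1,2,4,5,6,7,8}
Reach set: {0,2,3,4,5,7}
  0: ✓
  2: ✓
  3: ✗ unsafe
  4: ✓
  5: ✓
  7: ✓
witness against invariant: a·a → 3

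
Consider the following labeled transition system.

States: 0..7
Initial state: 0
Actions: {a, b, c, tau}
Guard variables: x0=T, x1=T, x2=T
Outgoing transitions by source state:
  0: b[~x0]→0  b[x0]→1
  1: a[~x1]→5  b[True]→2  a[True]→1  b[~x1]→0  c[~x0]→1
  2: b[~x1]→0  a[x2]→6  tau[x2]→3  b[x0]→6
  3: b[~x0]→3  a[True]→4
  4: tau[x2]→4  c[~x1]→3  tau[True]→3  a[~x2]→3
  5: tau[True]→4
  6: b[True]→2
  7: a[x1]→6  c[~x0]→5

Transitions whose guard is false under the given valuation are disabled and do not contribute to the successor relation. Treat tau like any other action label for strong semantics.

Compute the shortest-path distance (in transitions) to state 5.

Answer: UNREACHABLE

Trace:
Layered search for 5:
  Layer 0: {0}
  Layer 1: {1}
  Layer 2: {2}
  Layer 3: {3,6}
  Layer 4: {4}
5 never appears.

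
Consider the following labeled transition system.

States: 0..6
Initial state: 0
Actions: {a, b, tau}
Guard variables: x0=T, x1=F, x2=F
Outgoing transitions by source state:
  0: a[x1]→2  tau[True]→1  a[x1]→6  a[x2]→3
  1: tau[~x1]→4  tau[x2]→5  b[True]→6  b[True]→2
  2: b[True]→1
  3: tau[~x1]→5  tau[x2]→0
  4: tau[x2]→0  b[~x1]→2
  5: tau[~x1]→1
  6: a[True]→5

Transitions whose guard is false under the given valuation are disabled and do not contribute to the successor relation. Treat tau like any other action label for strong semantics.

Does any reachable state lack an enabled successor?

Reachable = {0,1,2,4,5,6}
  0: tau→1  [1 exit(s)]
  1: b→2  b→6  tau→4  [3 exit(s)]
  2: b→1  [1 exit(s)]
  4: b→2  [1 exit(s)]
  5: tau→1  [1 exit(s)]
  6: a→5  [1 exit(s)]

Answer: DEADLOCK-FREE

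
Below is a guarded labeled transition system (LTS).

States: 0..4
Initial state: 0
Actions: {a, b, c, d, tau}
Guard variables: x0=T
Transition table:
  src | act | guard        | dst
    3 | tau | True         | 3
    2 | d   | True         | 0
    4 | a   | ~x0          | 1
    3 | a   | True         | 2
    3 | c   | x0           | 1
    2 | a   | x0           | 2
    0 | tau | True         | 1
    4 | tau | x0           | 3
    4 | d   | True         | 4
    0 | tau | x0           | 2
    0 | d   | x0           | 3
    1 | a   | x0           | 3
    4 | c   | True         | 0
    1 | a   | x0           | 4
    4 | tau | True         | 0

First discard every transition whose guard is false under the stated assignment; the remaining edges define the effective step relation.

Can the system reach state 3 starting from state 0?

Answer: REACHABLE

Analysis:
Guard filter leaves 14 enabled edge(s).
L0 = {0}
L1 = {1,2,3}  now seen {0,1,2,3}
L2 = {4}  now seen {0,1,2,3,4}
Reach set: {0,1,2,3,4}
trace reaching 3: d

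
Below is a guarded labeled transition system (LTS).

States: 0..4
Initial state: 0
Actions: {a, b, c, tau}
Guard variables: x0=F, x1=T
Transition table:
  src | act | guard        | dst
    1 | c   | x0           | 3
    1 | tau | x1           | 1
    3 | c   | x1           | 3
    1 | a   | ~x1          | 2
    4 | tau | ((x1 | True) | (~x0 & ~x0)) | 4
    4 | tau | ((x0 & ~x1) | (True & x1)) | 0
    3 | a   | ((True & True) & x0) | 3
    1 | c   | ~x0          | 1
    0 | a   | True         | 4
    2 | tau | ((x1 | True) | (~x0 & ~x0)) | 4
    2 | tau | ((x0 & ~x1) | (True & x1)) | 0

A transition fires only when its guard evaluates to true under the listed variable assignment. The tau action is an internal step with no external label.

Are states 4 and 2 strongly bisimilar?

Bisimulation quotient by refinement:
  π0 = {{0,1,2,3,4}}
  π1 = {{0},{1},{2,4},{3}}
4 equivalence class(es) (converged in 2)
[4]={2,4}  [2]={2,4}

Answer: BISIMILAR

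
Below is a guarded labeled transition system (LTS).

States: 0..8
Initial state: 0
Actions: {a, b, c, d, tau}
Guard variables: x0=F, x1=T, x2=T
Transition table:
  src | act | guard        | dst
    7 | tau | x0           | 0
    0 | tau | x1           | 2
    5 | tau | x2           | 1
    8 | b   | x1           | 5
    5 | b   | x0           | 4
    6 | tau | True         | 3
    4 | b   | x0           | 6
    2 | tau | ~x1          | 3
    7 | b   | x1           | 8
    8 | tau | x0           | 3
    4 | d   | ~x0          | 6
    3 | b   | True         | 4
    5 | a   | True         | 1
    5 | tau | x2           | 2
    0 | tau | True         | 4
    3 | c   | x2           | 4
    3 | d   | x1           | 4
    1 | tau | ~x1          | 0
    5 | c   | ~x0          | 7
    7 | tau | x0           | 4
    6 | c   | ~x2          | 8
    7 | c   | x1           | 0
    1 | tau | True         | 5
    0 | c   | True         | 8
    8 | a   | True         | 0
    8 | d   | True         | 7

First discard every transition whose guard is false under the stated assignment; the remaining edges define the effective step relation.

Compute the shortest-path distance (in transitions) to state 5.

Layered search for 5:
  depth 0: {0}
  depth 1: {2,4,8}
  depth 2: {5,6,7}
first hit 5 at d=2 via c·b

Answer: 2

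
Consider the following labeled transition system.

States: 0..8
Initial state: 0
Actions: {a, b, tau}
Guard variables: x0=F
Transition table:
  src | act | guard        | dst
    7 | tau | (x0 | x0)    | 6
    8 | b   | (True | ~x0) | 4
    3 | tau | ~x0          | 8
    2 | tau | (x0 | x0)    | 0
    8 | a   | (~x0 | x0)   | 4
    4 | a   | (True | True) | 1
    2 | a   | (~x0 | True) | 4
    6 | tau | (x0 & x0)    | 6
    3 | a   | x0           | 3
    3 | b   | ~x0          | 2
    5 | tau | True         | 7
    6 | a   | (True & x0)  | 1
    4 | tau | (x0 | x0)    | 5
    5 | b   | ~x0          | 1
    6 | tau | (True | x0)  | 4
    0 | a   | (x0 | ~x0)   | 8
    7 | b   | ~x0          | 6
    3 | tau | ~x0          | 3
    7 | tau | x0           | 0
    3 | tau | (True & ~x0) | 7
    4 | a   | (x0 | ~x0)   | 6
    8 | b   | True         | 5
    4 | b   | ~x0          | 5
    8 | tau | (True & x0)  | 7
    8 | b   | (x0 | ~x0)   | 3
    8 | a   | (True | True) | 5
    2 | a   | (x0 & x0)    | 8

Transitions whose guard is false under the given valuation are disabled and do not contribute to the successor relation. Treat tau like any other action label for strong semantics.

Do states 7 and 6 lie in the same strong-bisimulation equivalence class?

Refine partition for ~:
  round 0: {{0,1,2,3,4,5,6,7,8}}
  round 1: {{0,2},{1},{3,5},{4,8},{6},{7}}
  round 2: {{0,2},{1},{3},{4},{5},{6},{7},{8}}
  round 3: {{0},{1},{2},{3},{4},{5},{6},{7},{8}}
stable after 4 split(s): 9 block(s)
[7]={7}  [6]={6}

Answer: NOT BISIMILAR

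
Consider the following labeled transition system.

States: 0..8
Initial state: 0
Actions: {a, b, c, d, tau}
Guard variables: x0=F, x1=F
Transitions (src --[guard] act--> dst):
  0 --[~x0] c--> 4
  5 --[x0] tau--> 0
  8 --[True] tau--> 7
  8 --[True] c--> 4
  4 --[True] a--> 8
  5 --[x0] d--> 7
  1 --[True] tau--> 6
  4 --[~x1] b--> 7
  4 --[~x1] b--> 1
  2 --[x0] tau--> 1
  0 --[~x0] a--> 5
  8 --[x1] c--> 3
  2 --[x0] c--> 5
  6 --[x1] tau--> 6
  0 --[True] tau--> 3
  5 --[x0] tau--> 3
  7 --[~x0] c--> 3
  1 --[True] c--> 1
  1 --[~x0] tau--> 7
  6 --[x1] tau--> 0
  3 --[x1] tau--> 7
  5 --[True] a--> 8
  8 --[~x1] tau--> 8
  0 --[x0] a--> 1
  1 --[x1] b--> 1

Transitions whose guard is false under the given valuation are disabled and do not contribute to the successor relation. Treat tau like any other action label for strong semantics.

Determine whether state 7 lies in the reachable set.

After dropping false guards: 14 live edges.
L0 = {0}
L1 = {3,4,5}  total {0,3,4,5}
L2 = {1,7,8}  total {0,1,3,4,5,7,8}
L3 = {6}  total {0,1,3,4,5,6,7,8}
Reachable = {0,1,3,4,5,6,7,8}
witness 7: c·b

Answer: REACHABLE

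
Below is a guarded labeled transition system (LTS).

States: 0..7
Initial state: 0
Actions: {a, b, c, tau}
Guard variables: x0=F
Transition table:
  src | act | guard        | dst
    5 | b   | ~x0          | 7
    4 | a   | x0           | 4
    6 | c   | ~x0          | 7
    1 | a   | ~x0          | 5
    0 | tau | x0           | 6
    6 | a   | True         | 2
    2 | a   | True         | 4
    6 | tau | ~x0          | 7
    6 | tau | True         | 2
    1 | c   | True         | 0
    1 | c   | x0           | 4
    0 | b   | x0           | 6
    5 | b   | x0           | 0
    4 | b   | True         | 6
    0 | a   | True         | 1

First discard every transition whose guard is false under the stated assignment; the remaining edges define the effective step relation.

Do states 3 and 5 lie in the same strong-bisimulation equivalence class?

Answer: NOT BISIMILAR

Trace:
Bisimulation quotient by refinement:
  round 0: {{0,1,2,3,4,5,6,7}}
  round 1: {{0,2},{1},{3,7},{4,5},{6}}
  round 2: {{0},{1},{2},{3,7},{4},{5},{6}}
stable after 3 split(s): 7 block(s)
[3]={3,7}  [5]={5}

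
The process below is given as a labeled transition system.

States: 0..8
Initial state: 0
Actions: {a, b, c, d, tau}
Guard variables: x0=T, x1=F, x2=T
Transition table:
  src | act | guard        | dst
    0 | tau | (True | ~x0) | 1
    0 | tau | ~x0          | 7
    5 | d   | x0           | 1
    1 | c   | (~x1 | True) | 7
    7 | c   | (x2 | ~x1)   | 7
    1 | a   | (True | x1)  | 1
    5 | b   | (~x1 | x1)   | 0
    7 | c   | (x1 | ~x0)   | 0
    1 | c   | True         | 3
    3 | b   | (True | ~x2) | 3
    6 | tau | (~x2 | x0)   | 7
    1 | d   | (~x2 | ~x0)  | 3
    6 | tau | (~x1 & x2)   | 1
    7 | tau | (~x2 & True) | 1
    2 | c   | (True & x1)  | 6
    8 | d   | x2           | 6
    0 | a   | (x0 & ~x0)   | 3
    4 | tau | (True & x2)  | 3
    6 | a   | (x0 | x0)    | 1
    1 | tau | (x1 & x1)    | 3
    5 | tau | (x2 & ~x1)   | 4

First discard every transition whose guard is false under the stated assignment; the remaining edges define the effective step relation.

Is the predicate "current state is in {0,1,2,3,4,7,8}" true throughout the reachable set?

Inv-set: {0,1,2,3,4,7,8}
Reachable = {0,1,3,7}
  0: safe
  1: safe
  3: safe
  7: safe

Answer: INVARIANT HOLDS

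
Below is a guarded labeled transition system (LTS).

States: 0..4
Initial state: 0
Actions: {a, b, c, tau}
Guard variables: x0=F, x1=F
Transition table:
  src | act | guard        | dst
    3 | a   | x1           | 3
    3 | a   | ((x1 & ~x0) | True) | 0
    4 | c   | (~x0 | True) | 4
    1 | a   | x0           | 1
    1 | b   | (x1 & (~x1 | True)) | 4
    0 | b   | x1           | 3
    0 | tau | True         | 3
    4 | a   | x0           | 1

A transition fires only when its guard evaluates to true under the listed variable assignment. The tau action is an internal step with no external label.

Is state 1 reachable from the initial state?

Guard filter leaves 3 enabled edge(s).
depth 0: {0}
depth 1: {3}  cumulative {0,3}
Reach set: {0,3}

Answer: UNREACHABLE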